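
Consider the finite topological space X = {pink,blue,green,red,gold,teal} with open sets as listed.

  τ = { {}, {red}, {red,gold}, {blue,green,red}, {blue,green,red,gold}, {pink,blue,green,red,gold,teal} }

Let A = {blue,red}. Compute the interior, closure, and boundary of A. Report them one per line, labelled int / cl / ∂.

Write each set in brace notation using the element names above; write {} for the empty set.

opens ⊆ A: {}, {red}; union → int = {red}
complement {pink,green,gold,teal}; its interior {}; cl(A) = X∖{} = {pink,blue,green,red,gold,teal}
boundary = {pink,blue,green,red,gold,teal} ∖ {red} = {pink,blue,green,gold,teal}

int(A) = {red}
cl(A)  = {pink,blue,green,red,gold,teal}
∂A     = {pink,blue,green,gold,teal}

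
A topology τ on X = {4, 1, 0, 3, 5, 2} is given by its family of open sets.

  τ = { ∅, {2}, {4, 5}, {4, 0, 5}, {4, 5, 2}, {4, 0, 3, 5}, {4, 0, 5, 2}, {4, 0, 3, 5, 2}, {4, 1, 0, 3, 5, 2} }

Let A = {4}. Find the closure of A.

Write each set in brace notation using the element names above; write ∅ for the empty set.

{4, 1, 0, 3, 5}

closure: X∖int(X∖A) = X∖{2} = {4, 1, 0, 3, 5}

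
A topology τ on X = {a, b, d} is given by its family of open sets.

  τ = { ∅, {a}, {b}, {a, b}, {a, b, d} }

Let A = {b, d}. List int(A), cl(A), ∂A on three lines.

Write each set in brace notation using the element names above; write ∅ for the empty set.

int(A) = {b}
cl(A)  = {b, d}
∂A     = {d}

open subsets of A: ∅, {b}; so int(A) = {b}
closure: X∖int(X∖A) = X∖{a} = {b, d}
∂A = {b, d} minus {b} = {d}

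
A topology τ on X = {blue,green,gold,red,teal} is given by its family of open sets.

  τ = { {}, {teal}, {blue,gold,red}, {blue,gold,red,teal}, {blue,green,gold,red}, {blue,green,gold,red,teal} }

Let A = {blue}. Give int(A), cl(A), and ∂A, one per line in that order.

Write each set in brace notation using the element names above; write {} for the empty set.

interior: largest open inside A is {} (from {})
cl via duality: int({green,gold,red,teal}) = {teal}, so X∖{teal} = {blue,green,gold,red}
cl∖int = {blue,green,gold,red}

int(A) = {}
cl(A)  = {blue,green,gold,red}
∂A     = {blue,green,gold,red}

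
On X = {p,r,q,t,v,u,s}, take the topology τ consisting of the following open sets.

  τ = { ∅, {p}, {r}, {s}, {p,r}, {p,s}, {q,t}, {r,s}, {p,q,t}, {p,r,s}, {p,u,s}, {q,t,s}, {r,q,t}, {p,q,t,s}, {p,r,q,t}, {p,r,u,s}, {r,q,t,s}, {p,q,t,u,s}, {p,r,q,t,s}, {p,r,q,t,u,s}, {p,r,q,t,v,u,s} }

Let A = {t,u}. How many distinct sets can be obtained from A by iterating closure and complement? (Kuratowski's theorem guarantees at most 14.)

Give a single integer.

X∖A={p,r,q,v,s}, int(X∖A)={p,r,s}, hence cl(A)={q,t,v,u}
Orbit (k=closure, c=complement):
  1. A     = {t,u}
  2. kA    = {q,t,v,u}
  3. cA    = {p,r,q,v,s}
  4. ckA   = {p,r,s}
  5. kcA   = {p,r,q,t,v,u,s}
  6. kckA  = {p,r,v,u,s}
  7. ckcA  = ∅
  8. ckckA = {q,t}
  9. kckckA = {q,t,v}
  10. ckckckA = {p,r,u,s}
(closed under both — stop)

10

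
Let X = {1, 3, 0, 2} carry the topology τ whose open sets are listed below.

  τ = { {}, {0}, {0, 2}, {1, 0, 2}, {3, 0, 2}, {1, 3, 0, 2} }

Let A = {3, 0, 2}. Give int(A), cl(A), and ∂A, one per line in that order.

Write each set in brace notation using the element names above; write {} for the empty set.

opens ⊆ A: {}, {0}, {0, 2}, {3, 0, 2}; union → int = {3, 0, 2}
complement {1}; its interior {}; cl(A) = X∖{} = {1, 3, 0, 2}
boundary = {1, 3, 0, 2} ∖ {3, 0, 2} = {1}

int(A) = {3, 0, 2}
cl(A)  = {1, 3, 0, 2}
∂A     = {1}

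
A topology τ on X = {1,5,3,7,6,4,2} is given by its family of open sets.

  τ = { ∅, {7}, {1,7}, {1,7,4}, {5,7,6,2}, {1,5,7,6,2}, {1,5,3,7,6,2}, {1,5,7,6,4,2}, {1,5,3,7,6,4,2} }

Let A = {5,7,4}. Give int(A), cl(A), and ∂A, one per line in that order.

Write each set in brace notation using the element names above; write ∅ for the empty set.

opens ⊆ A: ∅, {7}; union → int = {7}
complement {1,3,6,2}; its interior ∅; cl(A) = X∖∅ = {1,5,3,7,6,4,2}
boundary = {1,5,3,7,6,4,2} ∖ {7} = {1,5,3,6,4,2}

int(A) = {7}
cl(A)  = {1,5,3,7,6,4,2}
∂A     = {1,5,3,6,4,2}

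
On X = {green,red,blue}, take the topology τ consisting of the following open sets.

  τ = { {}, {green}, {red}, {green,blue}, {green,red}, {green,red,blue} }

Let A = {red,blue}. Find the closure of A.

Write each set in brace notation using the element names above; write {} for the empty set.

{red,blue}

X∖A={green}, int(X∖A)={green}, hence cl(A)={red,blue}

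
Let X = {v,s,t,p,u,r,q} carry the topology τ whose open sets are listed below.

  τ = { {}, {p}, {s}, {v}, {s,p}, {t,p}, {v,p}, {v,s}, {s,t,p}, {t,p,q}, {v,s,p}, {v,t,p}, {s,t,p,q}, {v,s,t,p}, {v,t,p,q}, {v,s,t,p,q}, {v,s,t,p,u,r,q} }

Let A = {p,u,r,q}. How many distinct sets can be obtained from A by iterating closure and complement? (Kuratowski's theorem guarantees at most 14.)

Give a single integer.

closure: X∖int(X∖A) = X∖{v,s} = {t,p,u,r,q}
Let k=closure and c=complement:
  1. A     = {p,u,r,q}
  2. kA    = {t,p,u,r,q}
  3. cA    = {v,s,t}
  4. ckA   = {v,s}
  5. kcA   = {v,s,t,u,r,q}
  6. kckA  = {v,s,u,r}
  7. ckcA  = {p}
  8. ckckA = {t,p,q}
— saturated at 8

8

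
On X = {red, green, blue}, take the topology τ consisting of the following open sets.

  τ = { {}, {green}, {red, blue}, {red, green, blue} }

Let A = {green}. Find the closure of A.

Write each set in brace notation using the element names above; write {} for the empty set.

complement {red, blue}; its interior {red, blue}; cl(A) = X∖{red, blue} = {green}

{green}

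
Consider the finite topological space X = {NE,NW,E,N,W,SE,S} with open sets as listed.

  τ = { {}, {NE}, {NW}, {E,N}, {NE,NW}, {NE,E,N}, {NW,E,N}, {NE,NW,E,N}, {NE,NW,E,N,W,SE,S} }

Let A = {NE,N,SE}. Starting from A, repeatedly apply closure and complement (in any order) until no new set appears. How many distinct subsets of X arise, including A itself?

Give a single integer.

10

cl via duality: int({NW,E,W,S}) = {NW}, so X∖{NW} = {NE,E,N,W,SE,S}
Write k for closure, c for complement:
  1. A     = {NE,N,SE}
  2. kA    = {NE,E,N,W,SE,S}
  3. cA    = {NW,E,W,S}
  4. ckA   = {NW}
  5. kcA   = {NW,E,N,W,SE,S}
  6. kckA  = {NW,W,SE,S}
  7. ckcA  = {NE}
  8. ckckA = {NE,E,N}
  9. kckcA = {NE,W,SE,S}
  10. ckckcA = {NW,E,N}
applying k or c yields no new set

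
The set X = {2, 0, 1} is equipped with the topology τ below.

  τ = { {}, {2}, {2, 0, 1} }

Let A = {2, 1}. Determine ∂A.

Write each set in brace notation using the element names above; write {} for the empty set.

{0, 1}

open subsets of A: {}, {2}; so int(A) = {2}
closure: X∖int(X∖A) = X∖{} = {2, 0, 1}
∂A = {2, 0, 1} minus {2} = {0, 1}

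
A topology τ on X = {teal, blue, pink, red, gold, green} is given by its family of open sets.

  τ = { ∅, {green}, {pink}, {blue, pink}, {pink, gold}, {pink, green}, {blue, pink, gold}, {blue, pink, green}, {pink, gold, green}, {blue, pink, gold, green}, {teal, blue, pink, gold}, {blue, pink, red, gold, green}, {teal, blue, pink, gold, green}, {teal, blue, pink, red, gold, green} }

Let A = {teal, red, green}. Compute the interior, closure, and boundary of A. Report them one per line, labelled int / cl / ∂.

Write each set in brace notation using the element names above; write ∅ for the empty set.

interior: largest open inside A is {green} (from ∅, {green})
cl via duality: int({blue, pink, gold}) = {blue, pink, gold}, so X∖{blue, pink, gold} = {teal, red, green}
cl∖int = {teal, red}

int(A) = {green}
cl(A)  = {teal, red, green}
∂A     = {teal, red}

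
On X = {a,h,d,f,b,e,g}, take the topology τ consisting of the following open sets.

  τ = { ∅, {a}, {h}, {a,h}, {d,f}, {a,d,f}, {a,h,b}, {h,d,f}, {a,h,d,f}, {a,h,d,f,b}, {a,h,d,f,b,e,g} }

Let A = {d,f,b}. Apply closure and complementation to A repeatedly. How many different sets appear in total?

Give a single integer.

cl via duality: int({a,h,e,g}) = {a,h}, so X∖{a,h} = {d,f,b,e,g}
Write k for closure, c for complement:
  1. A     = {d,f,b}
  2. kA    = {d,f,b,e,g}
  3. cA    = {a,h,e,g}
  4. ckA   = {a,h}
  5. kcA   = {a,h,b,e,g}
  6. ckcA  = {d,f}
  7. kckcA = {d,f,e,g}
  8. ckckcA = {a,h,b}
applying k or c yields no new set

8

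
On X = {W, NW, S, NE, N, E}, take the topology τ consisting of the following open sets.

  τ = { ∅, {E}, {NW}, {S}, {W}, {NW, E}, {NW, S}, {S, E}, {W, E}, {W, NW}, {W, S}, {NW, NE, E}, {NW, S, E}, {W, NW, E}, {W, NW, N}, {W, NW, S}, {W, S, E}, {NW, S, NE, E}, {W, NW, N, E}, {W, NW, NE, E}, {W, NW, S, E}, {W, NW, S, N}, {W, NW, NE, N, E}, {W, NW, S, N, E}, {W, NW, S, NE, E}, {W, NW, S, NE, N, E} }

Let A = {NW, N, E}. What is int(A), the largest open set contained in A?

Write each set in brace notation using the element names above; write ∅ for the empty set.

{NW, E}

interior: largest open inside A is {NW, E} (from ∅, {NW}, {E}, {NW, E})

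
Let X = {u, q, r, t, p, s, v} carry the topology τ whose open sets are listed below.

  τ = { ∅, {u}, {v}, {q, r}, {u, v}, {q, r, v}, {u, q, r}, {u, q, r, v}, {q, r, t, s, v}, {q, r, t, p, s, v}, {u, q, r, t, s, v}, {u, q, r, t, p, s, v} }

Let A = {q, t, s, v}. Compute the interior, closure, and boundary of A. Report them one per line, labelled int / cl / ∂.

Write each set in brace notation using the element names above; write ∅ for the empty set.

open subsets of A: ∅, {v}; so int(A) = {v}
closure: X∖int(X∖A) = X∖{u} = {q, r, t, p, s, v}
∂A = {q, r, t, p, s, v} minus {v} = {q, r, t, p, s}

int(A) = {v}
cl(A)  = {q, r, t, p, s, v}
∂A     = {q, r, t, p, s}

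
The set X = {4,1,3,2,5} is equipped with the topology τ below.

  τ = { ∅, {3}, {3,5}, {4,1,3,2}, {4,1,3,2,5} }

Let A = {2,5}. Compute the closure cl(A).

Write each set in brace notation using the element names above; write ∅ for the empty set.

{4,1,2,5}

X∖A={4,1,3}, int(X∖A)={3}, hence cl(A)={4,1,2,5}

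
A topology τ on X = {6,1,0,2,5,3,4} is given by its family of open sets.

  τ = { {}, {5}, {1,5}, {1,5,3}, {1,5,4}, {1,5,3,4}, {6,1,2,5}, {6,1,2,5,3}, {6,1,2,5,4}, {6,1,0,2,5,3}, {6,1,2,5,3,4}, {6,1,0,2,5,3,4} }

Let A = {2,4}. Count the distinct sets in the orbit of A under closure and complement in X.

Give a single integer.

cl via duality: int({6,1,0,5,3}) = {1,5,3}, so X∖{1,5,3} = {6,0,2,4}
Write k for closure, c for complement:
  1. A     = {2,4}
  2. kA    = {6,0,2,4}
  3. cA    = {6,1,0,5,3}
  4. ckA   = {1,5,3}
  5. kcA   = {6,1,0,2,5,3,4}
  6. ckcA  = {}
applying k or c yields no new set

6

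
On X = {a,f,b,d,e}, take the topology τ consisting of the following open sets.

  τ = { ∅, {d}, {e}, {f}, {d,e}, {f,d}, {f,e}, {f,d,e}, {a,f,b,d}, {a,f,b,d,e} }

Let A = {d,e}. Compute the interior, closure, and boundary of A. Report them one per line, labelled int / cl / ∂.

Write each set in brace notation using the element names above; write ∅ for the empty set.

opens ⊆ A: ∅, {e}, {d}, {d,e}; union → int = {d,e}
complement {a,f,b}; its interior {f}; cl(A) = X∖{f} = {a,b,d,e}
boundary = {a,b,d,e} ∖ {d,e} = {a,b}

int(A) = {d,e}
cl(A)  = {a,b,d,e}
∂A     = {a,b}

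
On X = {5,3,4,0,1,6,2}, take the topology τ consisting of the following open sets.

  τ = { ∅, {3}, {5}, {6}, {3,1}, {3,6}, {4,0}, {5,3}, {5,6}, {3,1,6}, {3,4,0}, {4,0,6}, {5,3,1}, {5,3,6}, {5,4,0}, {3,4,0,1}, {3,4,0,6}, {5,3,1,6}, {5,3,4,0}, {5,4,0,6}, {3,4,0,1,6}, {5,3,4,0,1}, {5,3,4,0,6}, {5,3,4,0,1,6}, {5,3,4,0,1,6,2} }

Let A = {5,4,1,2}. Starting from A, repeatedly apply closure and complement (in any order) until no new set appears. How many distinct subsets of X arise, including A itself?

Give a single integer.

cl via duality: int({3,0,6}) = {3,6}, so X∖{3,6} = {5,4,0,1,2}
Write k for closure, c for complement:
  1. A     = {5,4,1,2}
  2. kA    = {5,4,0,1,2}
  3. cA    = {3,0,6}
  4. ckA   = {3,6}
  5. kcA   = {3,4,0,1,6,2}
  6. kckA  = {3,1,6,2}
  7. ckcA  = {5}
  8. ckckA = {5,4,0}
  9. kckcA = {5,2}
  10. kckckA = {5,4,0,2}
  11. ckckcA = {3,4,0,1,6}
  12. ckckckA = {3,1,6}
applying k or c yields no new set

12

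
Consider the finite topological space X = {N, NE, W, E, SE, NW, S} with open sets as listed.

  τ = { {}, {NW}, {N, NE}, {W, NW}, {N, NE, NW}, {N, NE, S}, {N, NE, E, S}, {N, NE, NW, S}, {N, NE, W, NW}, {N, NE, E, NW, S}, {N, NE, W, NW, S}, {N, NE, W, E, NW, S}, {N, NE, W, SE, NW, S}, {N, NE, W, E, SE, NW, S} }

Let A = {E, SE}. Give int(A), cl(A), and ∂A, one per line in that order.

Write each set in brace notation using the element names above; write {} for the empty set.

U open, U⊆A: {}. int(A) = ⋃ = {}
X∖A={N, NE, W, NW, S}, int(X∖A)={N, NE, W, NW, S}, hence cl(A)={E, SE}
∂A: remove int from cl → {E, SE}

int(A) = {}
cl(A)  = {E, SE}
∂A     = {E, SE}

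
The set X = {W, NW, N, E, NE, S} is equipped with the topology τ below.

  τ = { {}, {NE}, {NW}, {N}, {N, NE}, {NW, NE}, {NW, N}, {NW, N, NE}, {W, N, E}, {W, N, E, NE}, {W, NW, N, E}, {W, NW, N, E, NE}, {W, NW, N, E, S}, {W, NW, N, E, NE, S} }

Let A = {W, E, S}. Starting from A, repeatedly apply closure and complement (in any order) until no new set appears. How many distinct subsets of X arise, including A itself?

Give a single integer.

4

X∖A={NW, N, NE}, int(X∖A)={NW, N, NE}, hence cl(A)={W, E, S}
Orbit (k=closure, c=complement):
  1. A     = {W, E, S}
  2. cA    = {NW, N, NE}
  3. kcA   = {W, NW, N, E, NE, S}
  4. ckcA  = {}
(closed under both — stop)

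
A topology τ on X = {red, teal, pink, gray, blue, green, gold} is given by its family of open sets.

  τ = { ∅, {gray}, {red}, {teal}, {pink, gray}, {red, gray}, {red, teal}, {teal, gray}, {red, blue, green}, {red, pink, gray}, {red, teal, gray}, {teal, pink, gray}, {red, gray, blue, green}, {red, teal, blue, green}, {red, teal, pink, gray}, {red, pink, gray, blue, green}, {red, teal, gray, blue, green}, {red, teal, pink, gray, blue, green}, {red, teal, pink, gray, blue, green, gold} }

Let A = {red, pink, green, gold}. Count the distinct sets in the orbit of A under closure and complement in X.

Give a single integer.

closure: X∖int(X∖A) = X∖{teal, gray} = {red, pink, blue, green, gold}
Let k=closure and c=complement:
  1. A     = {red, pink, green, gold}
  2. kA    = {red, pink, blue, green, gold}
  3. cA    = {teal, gray, blue}
  4. ckA   = {teal, gray}
  5. kcA   = {teal, pink, gray, blue, green, gold}
  6. kckA  = {teal, pink, gray, gold}
  7. ckcA  = {red}
  8. ckckA = {red, blue, green}
  9. kckcA = {red, blue, green, gold}
  10. ckckcA = {teal, pink, gray}
— saturated at 10

10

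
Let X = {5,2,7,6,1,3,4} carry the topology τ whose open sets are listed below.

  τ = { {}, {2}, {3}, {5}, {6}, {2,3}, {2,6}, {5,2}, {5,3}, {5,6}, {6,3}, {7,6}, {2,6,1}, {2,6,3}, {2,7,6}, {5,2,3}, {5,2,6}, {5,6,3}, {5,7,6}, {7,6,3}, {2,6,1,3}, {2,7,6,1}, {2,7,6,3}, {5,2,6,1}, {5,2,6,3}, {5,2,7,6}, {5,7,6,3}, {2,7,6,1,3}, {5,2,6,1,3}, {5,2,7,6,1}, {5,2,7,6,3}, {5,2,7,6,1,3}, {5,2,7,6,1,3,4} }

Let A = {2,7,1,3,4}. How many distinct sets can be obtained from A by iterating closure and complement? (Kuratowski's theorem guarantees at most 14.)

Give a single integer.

complement {5,6}; its interior {5,6}; cl(A) = X∖{5,6} = {2,7,1,3,4}
With k = closure, c = complement:
  1. A     = {2,7,1,3,4}
  2. cA    = {5,6}
  3. kcA   = {5,7,6,1,4}
  4. ckcA  = {2,3}
  5. kckcA = {2,1,3,4}
  6. ckckcA = {5,7,6}
k, c of each give nothing new

6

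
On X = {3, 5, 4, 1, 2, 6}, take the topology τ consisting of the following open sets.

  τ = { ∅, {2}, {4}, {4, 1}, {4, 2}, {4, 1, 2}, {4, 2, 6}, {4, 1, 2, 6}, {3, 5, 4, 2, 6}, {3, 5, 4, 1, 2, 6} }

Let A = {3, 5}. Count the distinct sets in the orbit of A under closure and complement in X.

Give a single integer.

4

cl via duality: int({4, 1, 2, 6}) = {4, 1, 2, 6}, so X∖{4, 1, 2, 6} = {3, 5}
Write k for closure, c for complement:
  1. A     = {3, 5}
  2. cA    = {4, 1, 2, 6}
  3. kcA   = {3, 5, 4, 1, 2, 6}
  4. ckcA  = ∅
applying k or c yields no new set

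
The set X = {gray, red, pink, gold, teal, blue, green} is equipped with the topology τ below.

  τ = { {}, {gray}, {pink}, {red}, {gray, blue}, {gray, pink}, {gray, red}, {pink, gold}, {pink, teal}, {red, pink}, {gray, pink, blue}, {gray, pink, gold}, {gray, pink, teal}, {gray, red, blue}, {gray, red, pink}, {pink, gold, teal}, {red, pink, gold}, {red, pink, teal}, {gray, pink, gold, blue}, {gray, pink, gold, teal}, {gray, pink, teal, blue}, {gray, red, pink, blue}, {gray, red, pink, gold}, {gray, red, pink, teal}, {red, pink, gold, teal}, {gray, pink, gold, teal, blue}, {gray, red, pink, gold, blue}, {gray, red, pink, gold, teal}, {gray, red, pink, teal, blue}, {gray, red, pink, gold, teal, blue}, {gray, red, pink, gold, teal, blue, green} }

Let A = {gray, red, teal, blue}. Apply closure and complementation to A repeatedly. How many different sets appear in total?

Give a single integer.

8

cl via duality: int({pink, gold, green}) = {pink, gold}, so X∖{pink, gold} = {gray, red, teal, blue, green}
Write k for closure, c for complement:
  1. A     = {gray, red, teal, blue}
  2. kA    = {gray, red, teal, blue, green}
  3. cA    = {pink, gold, green}
  4. ckA   = {pink, gold}
  5. kcA   = {pink, gold, teal, green}
  6. ckcA  = {gray, red, blue}
  7. kckcA = {gray, red, blue, green}
  8. ckckcA = {pink, gold, teal}
applying k or c yields no new set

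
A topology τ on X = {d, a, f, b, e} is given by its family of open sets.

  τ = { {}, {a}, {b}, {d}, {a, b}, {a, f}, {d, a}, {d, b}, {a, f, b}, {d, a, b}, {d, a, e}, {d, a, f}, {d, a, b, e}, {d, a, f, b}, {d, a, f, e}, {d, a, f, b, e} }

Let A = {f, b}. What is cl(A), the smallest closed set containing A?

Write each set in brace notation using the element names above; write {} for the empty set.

{f, b}

complement {d, a, e}; its interior {d, a, e}; cl(A) = X∖{d, a, e} = {f, b}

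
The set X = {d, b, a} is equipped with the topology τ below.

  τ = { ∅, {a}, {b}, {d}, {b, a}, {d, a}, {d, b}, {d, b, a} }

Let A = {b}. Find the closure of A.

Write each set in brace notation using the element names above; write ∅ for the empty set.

cl via duality: int({d, a}) = {d, a}, so X∖{d, a} = {b}

{b}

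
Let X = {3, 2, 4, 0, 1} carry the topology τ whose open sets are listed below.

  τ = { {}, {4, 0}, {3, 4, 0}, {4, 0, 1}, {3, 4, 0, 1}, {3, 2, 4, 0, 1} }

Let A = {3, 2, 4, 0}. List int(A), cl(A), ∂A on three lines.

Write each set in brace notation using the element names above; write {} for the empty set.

open subsets of A: {}, {4, 0}, {3, 4, 0}; so int(A) = {3, 4, 0}
closure: X∖int(X∖A) = X∖{} = {3, 2, 4, 0, 1}
∂A = {3, 2, 4, 0, 1} minus {3, 4, 0} = {2, 1}

int(A) = {3, 4, 0}
cl(A)  = {3, 2, 4, 0, 1}
∂A     = {2, 1}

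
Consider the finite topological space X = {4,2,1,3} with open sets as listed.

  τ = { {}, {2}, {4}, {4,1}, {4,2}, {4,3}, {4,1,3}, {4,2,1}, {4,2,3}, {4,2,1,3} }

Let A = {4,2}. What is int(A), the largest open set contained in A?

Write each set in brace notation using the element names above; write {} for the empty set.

{4,2}

U open, U⊆A: {}, {4}, {2}, {4,2}. int(A) = ⋃ = {4,2}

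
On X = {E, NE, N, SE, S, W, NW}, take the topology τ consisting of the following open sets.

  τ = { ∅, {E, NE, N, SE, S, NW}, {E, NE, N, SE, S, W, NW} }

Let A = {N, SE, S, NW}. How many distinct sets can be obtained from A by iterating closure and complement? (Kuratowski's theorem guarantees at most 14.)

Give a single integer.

complement {E, NE, W}; its interior ∅; cl(A) = X∖∅ = {E, NE, N, SE, S, W, NW}
With k = closure, c = complement:
  1. A     = {N, SE, S, NW}
  2. kA    = {E, NE, N, SE, S, W, NW}
  3. cA    = {E, NE, W}
  4. ckA   = ∅
k, c of each give nothing new

4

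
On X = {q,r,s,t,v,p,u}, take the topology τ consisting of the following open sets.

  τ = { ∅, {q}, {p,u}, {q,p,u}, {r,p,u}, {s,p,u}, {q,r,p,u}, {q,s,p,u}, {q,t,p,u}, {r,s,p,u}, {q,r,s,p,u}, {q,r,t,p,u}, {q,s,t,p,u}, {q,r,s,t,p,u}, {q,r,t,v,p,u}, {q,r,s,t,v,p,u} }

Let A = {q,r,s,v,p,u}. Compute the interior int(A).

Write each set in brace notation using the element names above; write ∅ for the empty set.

opens ⊆ A: ∅, {q}, {p,u}, {q,p,u}, {r,p,u}, {s,p,u}, {r,s,p,u}, {q,s,p,u}, {q,r,p,u}, {q,r,s,p,u}; union → int = {q,r,s,p,u}

{q,r,s,p,u}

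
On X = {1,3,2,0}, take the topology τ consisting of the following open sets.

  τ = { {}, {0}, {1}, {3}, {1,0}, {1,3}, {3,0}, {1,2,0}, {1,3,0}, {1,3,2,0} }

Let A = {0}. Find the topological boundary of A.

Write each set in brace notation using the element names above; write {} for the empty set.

U open, U⊆A: {}, {0}. int(A) = ⋃ = {0}
X∖A={1,3,2}, int(X∖A)={1,3}, hence cl(A)={2,0}
∂A: remove int from cl → {2}

{2}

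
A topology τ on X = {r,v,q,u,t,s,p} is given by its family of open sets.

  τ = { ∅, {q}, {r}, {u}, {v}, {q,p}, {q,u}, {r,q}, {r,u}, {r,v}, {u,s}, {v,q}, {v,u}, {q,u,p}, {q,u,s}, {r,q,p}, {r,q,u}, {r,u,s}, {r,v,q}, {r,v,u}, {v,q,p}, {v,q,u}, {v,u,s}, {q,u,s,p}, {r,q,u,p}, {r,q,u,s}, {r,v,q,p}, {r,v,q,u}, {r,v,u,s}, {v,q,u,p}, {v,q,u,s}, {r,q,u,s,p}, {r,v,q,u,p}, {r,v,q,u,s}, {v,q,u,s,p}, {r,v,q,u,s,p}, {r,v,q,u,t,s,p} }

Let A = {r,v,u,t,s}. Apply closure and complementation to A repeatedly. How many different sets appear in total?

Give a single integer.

closure: X∖int(X∖A) = X∖{q,p} = {r,v,u,t,s}
Let k=closure and c=complement:
  1. A     = {r,v,u,t,s}
  2. cA    = {q,p}
  3. kcA   = {q,t,p}
  4. ckcA  = {r,v,u,s}
— saturated at 4

4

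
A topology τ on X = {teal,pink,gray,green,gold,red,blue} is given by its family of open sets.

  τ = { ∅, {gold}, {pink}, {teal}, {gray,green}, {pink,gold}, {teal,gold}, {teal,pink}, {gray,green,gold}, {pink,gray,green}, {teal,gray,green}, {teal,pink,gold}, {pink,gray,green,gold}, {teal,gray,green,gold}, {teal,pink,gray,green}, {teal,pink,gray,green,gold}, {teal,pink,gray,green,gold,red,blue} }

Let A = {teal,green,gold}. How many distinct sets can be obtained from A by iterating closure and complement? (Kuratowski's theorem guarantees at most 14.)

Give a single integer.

10

X∖A={pink,gray,red,blue}, int(X∖A)={pink}, hence cl(A)={teal,gray,green,gold,red,blue}
Orbit (k=closure, c=complement):
  1. A     = {teal,green,gold}
  2. kA    = {teal,gray,green,gold,red,blue}
  3. cA    = {pink,gray,red,blue}
  4. ckA   = {pink}
  5. kcA   = {pink,gray,green,red,blue}
  6. kckA  = {pink,red,blue}
  7. ckcA  = {teal,gold}
  8. ckckA = {teal,gray,green,gold}
  9. kckcA = {teal,gold,red,blue}
  10. ckckcA = {pink,gray,green}
(closed under both — stop)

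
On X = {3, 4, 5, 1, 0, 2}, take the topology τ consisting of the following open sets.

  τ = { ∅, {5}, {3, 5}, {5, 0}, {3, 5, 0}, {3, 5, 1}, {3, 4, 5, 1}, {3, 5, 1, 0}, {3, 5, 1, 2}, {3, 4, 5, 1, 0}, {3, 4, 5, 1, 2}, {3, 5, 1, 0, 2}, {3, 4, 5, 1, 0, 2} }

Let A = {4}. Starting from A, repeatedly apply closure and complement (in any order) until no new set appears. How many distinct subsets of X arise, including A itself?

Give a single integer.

4

complement {3, 5, 1, 0, 2}; its interior {3, 5, 1, 0, 2}; cl(A) = X∖{3, 5, 1, 0, 2} = {4}
With k = closure, c = complement:
  1. A     = {4}
  2. cA    = {3, 5, 1, 0, 2}
  3. kcA   = {3, 4, 5, 1, 0, 2}
  4. ckcA  = ∅
k, c of each give nothing new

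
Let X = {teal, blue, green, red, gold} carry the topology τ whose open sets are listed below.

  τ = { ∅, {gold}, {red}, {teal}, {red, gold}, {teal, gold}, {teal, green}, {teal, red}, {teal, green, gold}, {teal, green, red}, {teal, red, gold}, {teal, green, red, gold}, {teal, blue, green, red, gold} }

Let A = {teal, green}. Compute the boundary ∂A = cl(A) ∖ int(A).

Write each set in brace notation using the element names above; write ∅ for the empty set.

open subsets of A: ∅, {teal}, {teal, green}; so int(A) = {teal, green}
closure: X∖int(X∖A) = X∖{red, gold} = {teal, blue, green}
∂A = {teal, blue, green} minus {teal, green} = {blue}

{blue}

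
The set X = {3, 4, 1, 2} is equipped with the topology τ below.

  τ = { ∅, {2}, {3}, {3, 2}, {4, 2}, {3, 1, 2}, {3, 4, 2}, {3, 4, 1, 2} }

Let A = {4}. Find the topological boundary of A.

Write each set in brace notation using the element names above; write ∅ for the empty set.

U open, U⊆A: ∅. int(A) = ⋃ = ∅
X∖A={3, 1, 2}, int(X∖A)={3, 1, 2}, hence cl(A)={4}
∂A: remove int from cl → {4}

{4}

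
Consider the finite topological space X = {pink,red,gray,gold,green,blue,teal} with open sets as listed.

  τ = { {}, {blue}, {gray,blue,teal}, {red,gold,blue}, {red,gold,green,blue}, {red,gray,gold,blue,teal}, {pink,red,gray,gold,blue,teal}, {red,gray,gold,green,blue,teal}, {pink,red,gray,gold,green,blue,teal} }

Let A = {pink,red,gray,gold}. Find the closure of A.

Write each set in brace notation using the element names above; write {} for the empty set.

{pink,red,gray,gold,green,teal}

X∖A={green,blue,teal}, int(X∖A)={blue}, hence cl(A)={pink,red,gray,gold,green,teal}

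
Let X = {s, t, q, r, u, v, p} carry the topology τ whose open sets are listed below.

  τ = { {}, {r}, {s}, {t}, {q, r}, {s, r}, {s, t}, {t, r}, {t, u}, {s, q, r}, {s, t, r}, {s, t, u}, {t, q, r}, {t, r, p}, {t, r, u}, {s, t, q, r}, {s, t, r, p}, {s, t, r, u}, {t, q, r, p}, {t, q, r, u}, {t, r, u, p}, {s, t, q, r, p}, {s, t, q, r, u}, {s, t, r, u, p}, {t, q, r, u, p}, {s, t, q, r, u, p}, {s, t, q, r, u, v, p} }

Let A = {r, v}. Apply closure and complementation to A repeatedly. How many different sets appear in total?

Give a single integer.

X∖A={s, t, q, u, p}, int(X∖A)={s, t, u}, hence cl(A)={q, r, v, p}
Orbit (k=closure, c=complement):
  1. A     = {r, v}
  2. kA    = {q, r, v, p}
  3. cA    = {s, t, q, u, p}
  4. ckA   = {s, t, u}
  5. kcA   = {s, t, q, u, v, p}
  6. kckA  = {s, t, u, v, p}
  7. ckcA  = {r}
  8. ckckA = {q, r}
(closed under both — stop)

8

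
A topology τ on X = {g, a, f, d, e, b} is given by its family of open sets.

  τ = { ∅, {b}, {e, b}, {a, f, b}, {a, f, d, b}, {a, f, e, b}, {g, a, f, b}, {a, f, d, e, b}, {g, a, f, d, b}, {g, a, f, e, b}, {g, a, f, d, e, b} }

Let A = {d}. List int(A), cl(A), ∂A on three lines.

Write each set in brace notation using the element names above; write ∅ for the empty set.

opens ⊆ A: ∅; union → int = ∅
complement {g, a, f, e, b}; its interior {g, a, f, e, b}; cl(A) = X∖{g, a, f, e, b} = {d}
boundary = {d} ∖ ∅ = {d}

int(A) = ∅
cl(A)  = {d}
∂A     = {d}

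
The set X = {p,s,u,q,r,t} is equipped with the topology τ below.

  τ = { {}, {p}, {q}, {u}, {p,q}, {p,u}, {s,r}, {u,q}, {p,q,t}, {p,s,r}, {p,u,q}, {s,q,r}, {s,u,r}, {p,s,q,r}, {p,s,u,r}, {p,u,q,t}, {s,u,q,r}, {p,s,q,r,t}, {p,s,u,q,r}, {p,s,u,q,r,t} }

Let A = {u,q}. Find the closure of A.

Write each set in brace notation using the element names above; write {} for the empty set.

{u,q,t}

X∖A={p,s,r,t}, int(X∖A)={p,s,r}, hence cl(A)={u,q,t}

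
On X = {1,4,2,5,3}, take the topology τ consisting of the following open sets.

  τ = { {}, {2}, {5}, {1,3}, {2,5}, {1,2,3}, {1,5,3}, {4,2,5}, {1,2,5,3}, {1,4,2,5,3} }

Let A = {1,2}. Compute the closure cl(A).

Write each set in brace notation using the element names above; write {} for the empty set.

complement {4,5,3}; its interior {5}; cl(A) = X∖{5} = {1,4,2,3}

{1,4,2,3}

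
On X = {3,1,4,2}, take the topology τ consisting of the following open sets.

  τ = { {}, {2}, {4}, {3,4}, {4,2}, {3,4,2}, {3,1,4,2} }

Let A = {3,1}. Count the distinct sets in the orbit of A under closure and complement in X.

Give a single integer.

complement {4,2}; its interior {4,2}; cl(A) = X∖{4,2} = {3,1}
With k = closure, c = complement:
  1. A     = {3,1}
  2. cA    = {4,2}
  3. kcA   = {3,1,4,2}
  4. ckcA  = {}
k, c of each give nothing new

4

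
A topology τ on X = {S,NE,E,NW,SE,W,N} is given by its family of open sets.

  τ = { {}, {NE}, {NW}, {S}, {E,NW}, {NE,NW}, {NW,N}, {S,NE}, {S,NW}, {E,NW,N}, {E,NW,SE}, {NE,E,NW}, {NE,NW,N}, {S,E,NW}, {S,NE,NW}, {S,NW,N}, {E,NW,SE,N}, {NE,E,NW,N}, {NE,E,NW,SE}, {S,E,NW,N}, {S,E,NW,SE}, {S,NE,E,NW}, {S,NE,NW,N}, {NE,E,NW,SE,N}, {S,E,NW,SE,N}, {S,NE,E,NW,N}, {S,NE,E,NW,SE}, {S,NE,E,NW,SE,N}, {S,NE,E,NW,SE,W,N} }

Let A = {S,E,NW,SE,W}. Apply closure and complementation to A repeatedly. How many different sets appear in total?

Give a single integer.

closure: X∖int(X∖A) = X∖{NE} = {S,E,NW,SE,W,N}
Let k=closure and c=complement:
  1. A     = {S,E,NW,SE,W}
  2. kA    = {S,E,NW,SE,W,N}
  3. cA    = {NE,N}
  4. ckA   = {NE}
  5. kcA   = {NE,W,N}
  6. kckA  = {NE,W}
  7. ckcA  = {S,E,NW,SE}
  8. ckckA = {S,E,NW,SE,N}
— saturated at 8

8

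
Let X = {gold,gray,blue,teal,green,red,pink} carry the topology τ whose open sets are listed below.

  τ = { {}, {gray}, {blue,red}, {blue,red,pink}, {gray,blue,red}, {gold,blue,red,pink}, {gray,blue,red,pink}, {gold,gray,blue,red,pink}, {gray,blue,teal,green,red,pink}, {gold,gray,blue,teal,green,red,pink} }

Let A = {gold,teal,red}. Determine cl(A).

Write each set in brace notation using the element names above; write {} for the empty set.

complement {gray,blue,green,pink}; its interior {gray}; cl(A) = X∖{gray} = {gold,blue,teal,green,red,pink}

{gold,blue,teal,green,red,pink}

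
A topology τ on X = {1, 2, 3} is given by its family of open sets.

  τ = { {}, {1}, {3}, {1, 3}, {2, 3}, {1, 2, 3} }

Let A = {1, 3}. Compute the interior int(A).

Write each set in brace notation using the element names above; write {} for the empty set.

U open, U⊆A: {}, {3}, {1}, {1, 3}. int(A) = ⋃ = {1, 3}

{1, 3}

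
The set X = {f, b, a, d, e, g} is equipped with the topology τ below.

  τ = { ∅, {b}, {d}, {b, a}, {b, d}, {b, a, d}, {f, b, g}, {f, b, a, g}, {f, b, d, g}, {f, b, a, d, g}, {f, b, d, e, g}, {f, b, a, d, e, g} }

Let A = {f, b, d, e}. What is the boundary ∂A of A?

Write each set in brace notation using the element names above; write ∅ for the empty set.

U open, U⊆A: ∅, {b}, {d}, {b, d}. int(A) = ⋃ = {b, d}
X∖A={a, g}, int(X∖A)=∅, hence cl(A)={f, b, a, d, e, g}
∂A: remove int from cl → {f, a, e, g}

{f, a, e, g}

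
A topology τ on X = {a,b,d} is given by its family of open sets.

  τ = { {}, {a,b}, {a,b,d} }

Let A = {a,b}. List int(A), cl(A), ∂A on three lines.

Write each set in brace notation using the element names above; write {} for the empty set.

interior: largest open inside A is {a,b} (from {}, {a,b})
cl via duality: int({d}) = {}, so X∖{} = {a,b,d}
cl∖int = {d}

int(A) = {a,b}
cl(A)  = {a,b,d}
∂A     = {d}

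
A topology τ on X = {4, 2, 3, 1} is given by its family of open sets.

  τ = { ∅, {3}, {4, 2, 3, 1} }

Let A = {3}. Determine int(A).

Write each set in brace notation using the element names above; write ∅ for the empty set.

{3}

open subsets of A: ∅, {3}; so int(A) = {3}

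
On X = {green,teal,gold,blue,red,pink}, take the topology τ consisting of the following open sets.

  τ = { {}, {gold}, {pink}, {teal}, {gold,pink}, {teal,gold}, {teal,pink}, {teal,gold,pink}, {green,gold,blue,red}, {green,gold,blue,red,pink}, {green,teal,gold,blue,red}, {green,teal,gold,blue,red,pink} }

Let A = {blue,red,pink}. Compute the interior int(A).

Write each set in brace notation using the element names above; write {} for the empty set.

{pink}

opens ⊆ A: {}, {pink}; union → int = {pink}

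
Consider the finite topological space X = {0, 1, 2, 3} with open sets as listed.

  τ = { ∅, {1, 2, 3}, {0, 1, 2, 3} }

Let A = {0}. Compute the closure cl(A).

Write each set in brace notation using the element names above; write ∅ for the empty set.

cl via duality: int({1, 2, 3}) = {1, 2, 3}, so X∖{1, 2, 3} = {0}

{0}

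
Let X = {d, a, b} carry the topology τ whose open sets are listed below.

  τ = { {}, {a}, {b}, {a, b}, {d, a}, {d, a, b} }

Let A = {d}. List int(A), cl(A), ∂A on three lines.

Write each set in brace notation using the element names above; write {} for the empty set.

int(A) = {}
cl(A)  = {d}
∂A     = {d}

U open, U⊆A: {}. int(A) = ⋃ = {}
X∖A={a, b}, int(X∖A)={a, b}, hence cl(A)={d}
∂A: remove int from cl → {d}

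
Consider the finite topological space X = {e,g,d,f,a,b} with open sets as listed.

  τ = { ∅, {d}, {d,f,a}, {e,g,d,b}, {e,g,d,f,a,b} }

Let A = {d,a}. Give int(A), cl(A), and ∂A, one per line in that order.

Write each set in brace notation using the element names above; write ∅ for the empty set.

int(A) = {d}
cl(A)  = {e,g,d,f,a,b}
∂A     = {e,g,f,a,b}

opens ⊆ A: ∅, {d}; union → int = {d}
complement {e,g,f,b}; its interior ∅; cl(A) = X∖∅ = {e,g,d,f,a,b}
boundary = {e,g,d,f,a,b} ∖ {d} = {e,g,f,a,b}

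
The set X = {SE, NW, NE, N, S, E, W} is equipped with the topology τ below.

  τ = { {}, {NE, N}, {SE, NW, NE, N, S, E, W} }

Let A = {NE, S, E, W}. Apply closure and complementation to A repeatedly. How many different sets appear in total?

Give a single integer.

closure: X∖int(X∖A) = X∖{} = {SE, NW, NE, N, S, E, W}
Let k=closure and c=complement:
  1. A     = {NE, S, E, W}
  2. kA    = {SE, NW, NE, N, S, E, W}
  3. cA    = {SE, NW, N}
  4. ckA   = {}
— saturated at 4

4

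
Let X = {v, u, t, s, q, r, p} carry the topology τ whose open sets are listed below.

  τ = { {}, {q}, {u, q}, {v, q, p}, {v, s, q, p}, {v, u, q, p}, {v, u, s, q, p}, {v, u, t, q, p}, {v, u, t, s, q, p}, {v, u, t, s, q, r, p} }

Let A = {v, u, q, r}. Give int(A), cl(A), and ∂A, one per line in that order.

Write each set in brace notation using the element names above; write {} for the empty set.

int(A) = {u, q}
cl(A)  = {v, u, t, s, q, r, p}
∂A     = {v, t, s, r, p}

open subsets of A: {}, {q}, {u, q}; so int(A) = {u, q}
closure: X∖int(X∖A) = X∖{} = {v, u, t, s, q, r, p}
∂A = {v, u, t, s, q, r, p} minus {u, q} = {v, t, s, r, p}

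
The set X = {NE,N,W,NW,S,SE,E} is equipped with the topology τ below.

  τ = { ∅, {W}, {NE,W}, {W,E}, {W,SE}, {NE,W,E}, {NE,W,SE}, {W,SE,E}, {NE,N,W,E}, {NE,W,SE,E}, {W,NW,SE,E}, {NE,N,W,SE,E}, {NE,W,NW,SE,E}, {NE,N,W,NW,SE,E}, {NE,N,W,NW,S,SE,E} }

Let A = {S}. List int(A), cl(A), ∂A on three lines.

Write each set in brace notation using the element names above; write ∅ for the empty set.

interior: largest open inside A is ∅ (from ∅)
cl via duality: int({NE,N,W,NW,SE,E}) = {NE,N,W,NW,SE,E}, so X∖{NE,N,W,NW,SE,E} = {S}
cl∖int = {S}

int(A) = ∅
cl(A)  = {S}
∂A     = {S}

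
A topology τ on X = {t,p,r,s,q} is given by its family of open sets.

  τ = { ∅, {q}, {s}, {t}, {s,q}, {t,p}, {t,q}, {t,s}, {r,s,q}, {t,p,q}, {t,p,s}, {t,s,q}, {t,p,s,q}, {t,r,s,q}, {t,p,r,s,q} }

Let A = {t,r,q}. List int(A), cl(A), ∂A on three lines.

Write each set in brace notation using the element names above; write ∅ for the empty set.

int(A) = {t,q}
cl(A)  = {t,p,r,q}
∂A     = {p,r}

open subsets of A: ∅, {t}, {q}, {t,q}; so int(A) = {t,q}
closure: X∖int(X∖A) = X∖{s} = {t,p,r,q}
∂A = {t,p,r,q} minus {t,q} = {p,r}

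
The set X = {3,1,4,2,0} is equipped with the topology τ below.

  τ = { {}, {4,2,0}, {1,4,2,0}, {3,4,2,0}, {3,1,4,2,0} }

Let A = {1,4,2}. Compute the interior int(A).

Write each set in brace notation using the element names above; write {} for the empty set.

opens ⊆ A: {}; union → int = {}

{}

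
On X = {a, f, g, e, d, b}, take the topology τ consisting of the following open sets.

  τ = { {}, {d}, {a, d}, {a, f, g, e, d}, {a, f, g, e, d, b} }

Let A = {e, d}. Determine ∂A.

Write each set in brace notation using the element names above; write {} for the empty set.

interior: largest open inside A is {d} (from {}, {d})
cl via duality: int({a, f, g, b}) = {}, so X∖{} = {a, f, g, e, d, b}
cl∖int = {a, f, g, e, b}

{a, f, g, e, b}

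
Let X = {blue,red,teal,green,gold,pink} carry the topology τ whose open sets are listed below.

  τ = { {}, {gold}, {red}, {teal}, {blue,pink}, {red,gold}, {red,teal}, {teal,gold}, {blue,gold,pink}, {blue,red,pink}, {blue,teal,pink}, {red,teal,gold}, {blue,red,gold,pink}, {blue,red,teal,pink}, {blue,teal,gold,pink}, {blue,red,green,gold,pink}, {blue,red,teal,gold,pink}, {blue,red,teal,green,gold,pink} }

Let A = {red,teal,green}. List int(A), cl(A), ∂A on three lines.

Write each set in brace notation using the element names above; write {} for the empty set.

interior: largest open inside A is {red,teal} (from {}, {red}, {teal}, {red,teal})
cl via duality: int({blue,gold,pink}) = {blue,gold,pink}, so X∖{blue,gold,pink} = {red,teal,green}
cl∖int = {green}

int(A) = {red,teal}
cl(A)  = {red,teal,green}
∂A     = {green}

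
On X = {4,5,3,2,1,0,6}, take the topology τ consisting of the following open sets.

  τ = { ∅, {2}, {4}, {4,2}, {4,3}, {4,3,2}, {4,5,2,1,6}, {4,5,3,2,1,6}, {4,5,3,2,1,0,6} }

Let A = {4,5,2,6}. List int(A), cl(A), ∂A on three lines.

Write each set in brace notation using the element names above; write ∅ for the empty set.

int(A) = {4,2}
cl(A)  = {4,5,3,2,1,0,6}
∂A     = {5,3,1,0,6}

opens ⊆ A: ∅, {4}, {2}, {4,2}; union → int = {4,2}
complement {3,1,0}; its interior ∅; cl(A) = X∖∅ = {4,5,3,2,1,0,6}
boundary = {4,5,3,2,1,0,6} ∖ {4,2} = {5,3,1,0,6}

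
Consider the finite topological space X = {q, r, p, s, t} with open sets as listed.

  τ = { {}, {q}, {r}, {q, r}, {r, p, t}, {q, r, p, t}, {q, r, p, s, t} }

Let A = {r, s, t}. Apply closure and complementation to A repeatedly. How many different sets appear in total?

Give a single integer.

8

X∖A={q, p}, int(X∖A)={q}, hence cl(A)={r, p, s, t}
Orbit (k=closure, c=complement):
  1. A     = {r, s, t}
  2. kA    = {r, p, s, t}
  3. cA    = {q, p}
  4. ckA   = {q}
  5. kcA   = {q, p, s, t}
  6. kckA  = {q, s}
  7. ckcA  = {r}
  8. ckckA = {r, p, t}
(closed under both — stop)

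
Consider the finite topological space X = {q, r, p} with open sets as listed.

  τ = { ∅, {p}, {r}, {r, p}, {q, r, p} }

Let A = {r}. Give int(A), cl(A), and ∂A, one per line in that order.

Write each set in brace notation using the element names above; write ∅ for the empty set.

int(A) = {r}
cl(A)  = {q, r}
∂A     = {q}

interior: largest open inside A is {r} (from ∅, {r})
cl via duality: int({q, p}) = {p}, so X∖{p} = {q, r}
cl∖int = {q}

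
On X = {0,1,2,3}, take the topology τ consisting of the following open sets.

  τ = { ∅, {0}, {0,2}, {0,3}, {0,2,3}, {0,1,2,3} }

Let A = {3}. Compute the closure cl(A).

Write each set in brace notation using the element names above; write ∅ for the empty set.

cl via duality: int({0,1,2}) = {0,2}, so X∖{0,2} = {1,3}

{1,3}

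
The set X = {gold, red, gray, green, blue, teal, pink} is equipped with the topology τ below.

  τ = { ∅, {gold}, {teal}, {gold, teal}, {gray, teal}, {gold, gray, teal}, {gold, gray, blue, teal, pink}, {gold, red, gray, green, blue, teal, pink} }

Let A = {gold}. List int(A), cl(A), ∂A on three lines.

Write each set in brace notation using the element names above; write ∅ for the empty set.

int(A) = {gold}
cl(A)  = {gold, red, green, blue, pink}
∂A     = {red, green, blue, pink}

open subsets of A: ∅, {gold}; so int(A) = {gold}
closure: X∖int(X∖A) = X∖{gray, teal} = {gold, red, green, blue, pink}
∂A = {gold, red, green, blue, pink} minus {gold} = {red, green, blue, pink}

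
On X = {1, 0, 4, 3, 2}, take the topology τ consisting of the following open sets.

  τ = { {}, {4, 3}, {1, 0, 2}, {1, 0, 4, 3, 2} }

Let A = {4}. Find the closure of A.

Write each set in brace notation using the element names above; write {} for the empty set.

{4, 3}

cl via duality: int({1, 0, 3, 2}) = {1, 0, 2}, so X∖{1, 0, 2} = {4, 3}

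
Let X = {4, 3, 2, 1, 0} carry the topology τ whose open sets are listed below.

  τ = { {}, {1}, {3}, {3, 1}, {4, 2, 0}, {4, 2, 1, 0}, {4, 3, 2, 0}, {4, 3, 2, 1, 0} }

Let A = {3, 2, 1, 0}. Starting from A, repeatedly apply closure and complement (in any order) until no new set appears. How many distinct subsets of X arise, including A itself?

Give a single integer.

6

complement {4}; its interior {}; cl(A) = X∖{} = {4, 3, 2, 1, 0}
With k = closure, c = complement:
  1. A     = {3, 2, 1, 0}
  2. kA    = {4, 3, 2, 1, 0}
  3. cA    = {4}
  4. ckA   = {}
  5. kcA   = {4, 2, 0}
  6. ckcA  = {3, 1}
k, c of each give nothing new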